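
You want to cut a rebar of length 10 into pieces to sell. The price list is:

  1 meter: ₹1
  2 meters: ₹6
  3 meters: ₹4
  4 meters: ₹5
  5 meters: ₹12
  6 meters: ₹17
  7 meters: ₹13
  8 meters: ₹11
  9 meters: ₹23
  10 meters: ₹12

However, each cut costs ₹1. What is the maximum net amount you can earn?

Build v[k] bottom-up: v[k] = max over allowed piece i of (p[i] + v[k−i]) − 1 per cut.
v[1] = 1
v[2] = max(1+1-1, 6+0) = 6
v[3] = max(1+6-1, 6+1-1, 4+0) = 6
v[4] = max(1+6-1, 6+6-1, 4+1-1, 5+0) = 11
v[5] = max(1+11-1, 6+6-1, 4+6-1, 5+1-1, 12+0) = 12
v[6] = max(1+12-1, 6+11-1, 4+6-1, 5+6-1, 12+1-1, 17+0) = 17
v[7] = max(1+17-1, 6+12-1, 4+11-1, …, 17+1-1, 13+0) = 17
v[8] = max(1+17-1, 6+17-1, 4+12-1, …, 13+1-1, 11+0) = 22
v[9] = max(1+22-1, 6+17-1, 4+17-1, …, 11+1-1, 23+0) = 23
v[10] = max(1+23-1, 6+22-1, 4+17-1, …, 23+1-1, 12+0) = 27
One optimal plan: pieces 6 + 2 + 2 (2 cuts) → ₹29 − ₹2 = ₹27.

27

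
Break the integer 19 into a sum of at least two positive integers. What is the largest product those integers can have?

Fill f[k] for k=2..19: at each k try every first piece i and multiply by the better of (k−i) uncut or f[k−i].
Small cases: f[2]=1, f[3]=2, f[4]=4, f[5]=6, f[6]=9, f[7]=12, f[8]=18, f[9]=27, f[10]=36, f[11]=54, f[12]=81.
f[13] = max(1×81, 2×54, 3×36, …, 11×2, 12×1) = 108
f[14] = max(1×108, 2×81, 3×54, …, 12×2, 13×1) = 162
f[15] = max(1×162, 2×108, 3×81, …, 13×2, 14×1) = 243
f[16] = max(1×243, 2×162, 3×108, …, 14×2, 15×1) = 324
f[17] = max(1×324, 2×243, 3×162, …, 15×2, 16×1) = 486
f[18] = max(1×486, 2×324, 3×243, …, 16×2, 17×1) = 729
f[19] = max(1×729, 2×486, 3×324, …, 17×2, 18×1) = 972
One optimal split: 3 + 3 + 3 + 3 + 3 + 2 + 2; product 3×3×3×3×3×2×2 = 972.

972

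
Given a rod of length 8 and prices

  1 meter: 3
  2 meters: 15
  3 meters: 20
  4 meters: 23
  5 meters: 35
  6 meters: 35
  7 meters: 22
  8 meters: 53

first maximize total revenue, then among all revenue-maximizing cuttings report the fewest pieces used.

4

Consider every possible first cut. r[k] is the best of p[i]+r[k−i] over all sellable i≤k.
r[1] = 3
r[2] = 15
r[3] = 20
r[4] = 30  (first piece 2, then r[2]=15)
r[5] = 35  (first piece 2, then r[3]=20)
r[6] = 45  (first piece 2, then r[4]=30)
r[7] = 50  (first piece 2, then r[5]=35)
r[8] = 60  (first piece 2, then r[6]=45)
Maximum revenue is 60.
Now minimize piece count subject to staying optimal: for each k, pieces[k] = 1 + min over i with p[i]+r[k−i]=r[k] of pieces[k−i].
pieces[5] = 1
pieces[6] = 3
pieces[7] = 2
pieces[8] = 4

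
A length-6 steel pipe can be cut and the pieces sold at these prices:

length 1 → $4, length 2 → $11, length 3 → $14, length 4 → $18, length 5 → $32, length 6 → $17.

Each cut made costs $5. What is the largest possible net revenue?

31

Let net[k] be the best obtainable value from length k. For each k, try every first piece i and keep the best of price[i] + net[k−i] minus the 5 cut fee when i<k.
net[1] = 4
net[2] = max(4+4-5, 11+0) = 11
net[3] = max(4+11-5, 11+4-5, 14+0) = 14
net[4] = max(4+14-5, 11+11-5, 14+4-5, 18+0) = 18
net[5] = max(4+18-5, 11+14-5, 14+11-5, 18+4-5, 32+0) = 32
net[6] = max(4+32-5, 11+18-5, 14+14-5, 18+11-5, 32+4-5, 17+0) = 31
One optimal plan: pieces 5 + 1 (1 cut) → $36 − $5 = $31.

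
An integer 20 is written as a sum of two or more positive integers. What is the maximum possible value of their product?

1458

Fill g[k] for k=2..20: at each k try every first piece i and multiply by the better of (k−i) uncut or g[k−i].
g[2] = 1*max(1,0) = 1*1 = 1
g[3] = 1*max(2,1) = 1*2 = 2
g[4] = 2*max(2,1) = 2*2 = 4
g[5] = 2*max(3,2) = 2*3 = 6
g[6] = 3*max(3,2) = 3*3 = 9
g[7] = 2*max(5,6) = 2*6 = 12
g[8] = 2*max(6,9) = 2*9 = 18
g[9] = 3*max(6,9) = 3*9 = 27
g[10] = 2*max(8,18) = 2*18 = 36
g[11] = 2*max(9,27) = 2*27 = 54
g[12] = 3*max(9,27) = 3*27 = 81
g[13] = 2*max(11,54) = 2*54 = 108
g[14] = 2*max(12,81) = 2*81 = 162
g[15] = 3*max(12,81) = 3*81 = 243
g[16] = 2*max(14,162) = 2*162 = 324
g[17] = 2*max(15,243) = 2*243 = 486
g[18] = 3*max(15,243) = 3*243 = 729
g[19] = 2*max(17,486) = 2*486 = 972
g[20] = 2*max(18,729) = 2*729 = 1458
One optimal split: 3 + 3 + 3 + 3 + 3 + 3 + 2; product 3*3*3*3*3*3*2 = 1458.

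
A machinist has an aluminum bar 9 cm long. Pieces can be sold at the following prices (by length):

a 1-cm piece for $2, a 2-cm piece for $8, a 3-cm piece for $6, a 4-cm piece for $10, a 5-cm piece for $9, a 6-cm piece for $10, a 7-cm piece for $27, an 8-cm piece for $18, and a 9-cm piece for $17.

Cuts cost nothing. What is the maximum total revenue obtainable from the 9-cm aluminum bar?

Consider every possible first cut. best[k] is the best of p[i]+best[k−i] over all sellable i≤k.
best[1] = 2
best[2] = max(2+2, 8+0) = 8
best[3] = max(2+8, 8+2, 6+0) = 10
best[4] = max(2+10, 8+8, 6+2, 10+0) = 16
best[5] = max(2+16, 8+10, 6+8, 10+2, 9+0) = 18
best[6] = max(2+18, 8+16, 6+10, 10+8, 9+2, 10+0) = 24
best[7] = max(2+24, 8+18, 6+16, …, 10+2, 27+0) = 27
best[8] = max(2+27, 8+24, 6+18, …, 27+2, 18+0) = 32
best[9] = max(2+32, 8+27, 6+24, …, 18+2, 17+0) = 35
One optimal cutting: 7 + 2 → $27 + $8 = $35.

35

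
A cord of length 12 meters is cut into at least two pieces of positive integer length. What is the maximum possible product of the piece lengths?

Fill P[k] for k=2..12: at each k try every first piece i and multiply by the better of (k−i) uncut or P[k−i].
Small cases: P[2]=1, P[3]=2, P[4]=4, P[5]=6.
P[6] = 3×max(3,2) = 3×3 = 9
P[7] = 2×max(5,6) = 2×6 = 12
P[8] = 2×max(6,9) = 2×9 = 18
P[9] = 3×max(6,9) = 3×9 = 27
P[10] = 2×max(8,18) = 2×18 = 36
P[11] = 2×max(9,27) = 2×27 = 54
P[12] = 3×max(9,27) = 3×27 = 81
One optimal split: 3 + 3 + 3 + 3; product 3×3×3×3 = 81.

81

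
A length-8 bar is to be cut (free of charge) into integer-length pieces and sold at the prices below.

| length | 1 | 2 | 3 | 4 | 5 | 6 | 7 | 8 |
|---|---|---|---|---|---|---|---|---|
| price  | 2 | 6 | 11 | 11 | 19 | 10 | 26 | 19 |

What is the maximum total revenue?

Consider every possible first cut. best[k] is the best of p[i]+best[k−i] over all sellable i≤k.
best[1] = 2
best[2] = max(2+2, 6+0) = 6
best[3] = max(2+6, 6+2, 11+0) = 11
best[4] = max(2+11, 6+6, 11+2, 11+0) = 13
best[5] = max(2+13, 6+11, 11+6, 11+2, 19+0) = 19
best[6] = max(2+19, 6+13, 11+11, 11+6, 19+2, 10+0) = 22
best[7] = max(2+22, 6+19, 11+13, …, 10+2, 26+0) = 26
best[8] = max(2+26, 6+22, 11+19, …, 26+2, 19+0) = 30
One optimal cutting: 5 + 3 → 19 + 11 = 30.

30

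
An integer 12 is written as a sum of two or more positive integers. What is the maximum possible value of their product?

81

Fill m[k] for k=2..12: at each k try every first piece i and multiply by the better of (k−i) uncut or m[k−i].
Small cases: m[2]=1, m[3]=2, m[4]=4, m[5]=6, m[6]=9.
m[7] = max(1*9, 2*6, 3*4, 4*3, 5*2, 6*1) = 12
m[8] = max(1*12, 2*9, 3*6, …, 6*2, 7*1) = 18
m[9] = max(1*18, 2*12, 3*9, …, 7*2, 8*1) = 27
m[10] = max(1*27, 2*18, 3*12, …, 8*2, 9*1) = 36
m[11] = max(1*36, 2*27, 3*18, …, 9*2, 10*1) = 54
m[12] = max(1*54, 2*36, 3*27, …, 10*2, 11*1) = 81
One optimal split: 3 + 3 + 3 + 3; product 3*3*3*3 = 81.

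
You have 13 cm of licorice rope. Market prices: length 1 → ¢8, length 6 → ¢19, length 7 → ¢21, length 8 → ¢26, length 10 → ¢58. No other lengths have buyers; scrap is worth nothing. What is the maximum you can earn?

104

Build r[k] bottom-up: r[k] = max over allowed piece i of (p[i] + r[k−i]).
r[1] = 8
r[2] = 16  (first piece 1, then r[1]=8)
r[3] = 24  (first piece 1, then r[2]=16)
r[4] = 32  (first piece 1, then r[3]=24)
r[5] = 40  (first piece 1, then r[4]=32)
r[6] = max(8+40, 19+0) = 48
r[7] = max(8+48, 19+8, 21+0) = 56
r[8] = max(8+56, 19+16, 21+8, 26+0) = 64
r[9] = max(8+64, 19+24, 21+16, 26+8) = 72
r[10] = max(8+72, 19+32, 21+24, 26+16, 58+0) = 80
r[11] = max(8+80, 19+40, 21+32, 26+24, 58+8) = 88
r[12] = max(8+88, 19+48, 21+40, 26+32, 58+16) = 96
r[13] = max(8+96, 19+56, 21+48, 26+40, 58+24) = 104
One optimal cutting: 1 + 1 + 1 + 1 + 1 + 1 + 1 + 1 + 1 + 1 + 1 + 1 + 1 → ¢104.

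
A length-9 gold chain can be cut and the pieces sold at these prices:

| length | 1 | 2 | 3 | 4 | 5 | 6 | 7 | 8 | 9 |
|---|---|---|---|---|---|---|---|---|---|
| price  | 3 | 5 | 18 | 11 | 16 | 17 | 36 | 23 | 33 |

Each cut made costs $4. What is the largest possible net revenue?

46

Consider every possible first cut. net[k] is the best of p[i]+net[k−i] over all sellable i≤k, charging 4 whenever i<k.
net[1] = 3
net[2] = 5
net[3] = 18
net[4] = 17  (first piece 1, then net[3]=18)
net[5] = 19  (first piece 2, then net[3]=18)
net[6] = 32  (first piece 3, then net[3]=18)
net[7] = 36
net[8] = 35  (first piece 1, then net[7]=36)
net[9] = 46  (first piece 3, then net[6]=32)
One optimal plan: pieces 3 + 3 + 3 (2 cuts) → $54 − $8 = $46.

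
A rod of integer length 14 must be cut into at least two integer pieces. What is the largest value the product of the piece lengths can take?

Fill f[k] for k=2..14: at each k try every first piece i and multiply by the better of (k−i) uncut or f[k−i].
f[2] = 1×max(1,0) = 1×1 = 1
f[3] = 1×max(2,1) = 1×2 = 2
f[4] = 2×max(2,1) = 2×2 = 4
f[5] = 2×max(3,2) = 2×3 = 6
f[6] = 3×max(3,2) = 3×3 = 9
f[7] = 2×max(5,6) = 2×6 = 12
f[8] = 2×max(6,9) = 2×9 = 18
f[9] = 3×max(6,9) = 3×9 = 27
f[10] = 2×max(8,18) = 2×18 = 36
f[11] = 2×max(9,27) = 2×27 = 54
f[12] = 3×max(9,27) = 3×27 = 81
f[13] = 2×max(11,54) = 2×54 = 108
f[14] = 2×max(12,81) = 2×81 = 162
One optimal split: 3 + 3 + 3 + 3 + 2; product 3×3×3×3×2 = 162.

162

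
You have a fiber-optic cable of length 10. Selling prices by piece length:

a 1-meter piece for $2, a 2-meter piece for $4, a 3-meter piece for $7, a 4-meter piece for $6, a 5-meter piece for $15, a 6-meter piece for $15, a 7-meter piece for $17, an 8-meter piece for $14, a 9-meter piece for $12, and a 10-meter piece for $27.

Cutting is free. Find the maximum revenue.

30

Build r[k] bottom-up: r[k] = max over allowed piece i of (p[i] + r[k−i]).
r[1] = 2
r[2] = max(2+2, 4+0) = 4
r[3] = max(2+4, 4+2, 7+0) = 7
r[4] = max(2+7, 4+4, 7+2, 6+0) = 9
r[5] = max(2+9, 4+7, 7+4, 6+2, 15+0) = 15
r[6] = max(2+15, 4+9, 7+7, 6+4, 15+2, 15+0) = 17
r[7] = max(2+17, 4+15, 7+9, …, 15+2, 17+0) = 19
r[8] = max(2+19, 4+17, 7+15, …, 17+2, 14+0) = 22
r[9] = max(2+22, 4+19, 7+17, …, 14+2, 12+0) = 24
r[10] = max(2+24, 4+22, 7+19, …, 12+2, 27+0) = 30
One optimal cutting: 5 + 5 → $15 + $15 = $30.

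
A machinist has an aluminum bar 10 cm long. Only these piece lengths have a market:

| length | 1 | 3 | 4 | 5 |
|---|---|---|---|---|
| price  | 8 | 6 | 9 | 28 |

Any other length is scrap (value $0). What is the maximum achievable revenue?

Build r[k] bottom-up: r[k] = max over allowed piece i of (p[i] + r[k−i]).
r[1] = 8
r[2] = 16  (first piece 1, then r[1]=8)
r[3] = max(8+16, 6+0) = 24
r[4] = max(8+24, 6+8, 9+0) = 32
r[5] = max(8+32, 6+16, 9+8, 28+0) = 40
r[6] = max(8+40, 6+24, 9+16, 28+8) = 48
r[7] = max(8+48, 6+32, 9+24, 28+16) = 56
r[8] = max(8+56, 6+40, 9+32, 28+24) = 64
r[9] = max(8+64, 6+48, 9+40, 28+32) = 72
r[10] = max(8+72, 6+56, 9+48, 28+40) = 80
One optimal cutting: 1 + 1 + 1 + 1 + 1 + 1 + 1 + 1 + 1 + 1 → $80.

80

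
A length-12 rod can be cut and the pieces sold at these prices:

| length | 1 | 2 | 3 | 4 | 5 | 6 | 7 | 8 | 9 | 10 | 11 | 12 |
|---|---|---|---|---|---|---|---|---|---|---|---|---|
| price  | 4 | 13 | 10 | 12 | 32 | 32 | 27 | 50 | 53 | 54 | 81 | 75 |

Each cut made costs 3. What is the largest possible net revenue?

82

Let v[k] be the best obtainable value from length k. For each k, try every first piece i and keep the best of price[i] + v[k−i] minus the 3 cut fee when i<k.
v[1] = 4
v[2] = max(4+4-3, 13+0) = 13
v[3] = max(4+13-3, 13+4-3, 10+0) = 14
v[4] = max(4+14-3, 13+13-3, 10+4-3, 12+0) = 23
v[5] = max(4+23-3, 13+14-3, 10+13-3, 12+4-3, 32+0) = 32
v[6] = max(4+32-3, 13+23-3, 10+14-3, 12+13-3, 32+4-3, 32+0) = 33
v[7] = max(4+33-3, 13+32-3, 10+23-3, …, 32+4-3, 27+0) = 42
v[8] = max(4+42-3, 13+33-3, 10+32-3, …, 27+4-3, 50+0) = 50
v[9] = max(4+50-3, 13+42-3, 10+33-3, …, 50+4-3, 53+0) = 53
v[10] = max(4+53-3, 13+50-3, 10+42-3, …, 53+4-3, 54+0) = 61
v[11] = max(4+61-3, 13+53-3, 10+50-3, …, 54+4-3, 81+0) = 81
v[12] = max(4+81-3, 13+61-3, 10+53-3, …, 81+4-3, 75+0) = 82
One optimal plan: pieces 11 + 1 (1 cut) → 85 − 3 = 82.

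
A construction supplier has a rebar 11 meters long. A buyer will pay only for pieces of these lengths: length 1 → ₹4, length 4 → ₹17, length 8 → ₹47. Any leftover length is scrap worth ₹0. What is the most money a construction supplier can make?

Build r[k] bottom-up: r[k] = max over allowed piece i of (p[i] + r[k−i]).
r[1] = 4
r[2] = 8  (first piece 1, then r[1]=4)
r[3] = 12  (first piece 1, then r[2]=8)
r[4] = max(4+12, 17+0) = 17
r[5] = max(4+17, 17+4) = 21
r[6] = max(4+21, 17+8) = 25
r[7] = max(4+25, 17+12) = 29
r[8] = max(4+29, 17+17, 47+0) = 47
r[9] = max(4+47, 17+21, 47+4) = 51
r[10] = max(4+51, 17+25, 47+8) = 55
r[11] = max(4+55, 17+29, 47+12) = 59
One optimal cutting: 8 + 1 + 1 + 1 → ₹59.

59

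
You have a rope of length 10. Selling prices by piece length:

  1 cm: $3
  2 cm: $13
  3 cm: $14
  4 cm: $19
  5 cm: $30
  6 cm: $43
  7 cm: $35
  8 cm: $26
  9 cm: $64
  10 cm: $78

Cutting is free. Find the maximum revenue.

78

Build r[k] bottom-up: r[k] = max over allowed piece i of (p[i] + r[k−i]).
r[1] = 3
r[2] = max(3+3, 13+0) = 13
r[3] = max(3+13, 13+3, 14+0) = 16
r[4] = max(3+16, 13+13, 14+3, 19+0) = 26
r[5] = max(3+26, 13+16, 14+13, 19+3, 30+0) = 30
r[6] = max(3+30, 13+26, 14+16, 19+13, 30+3, 43+0) = 43
r[7] = max(3+43, 13+30, 14+26, …, 43+3, 35+0) = 46
r[8] = max(3+46, 13+43, 14+30, …, 35+3, 26+0) = 56
r[9] = max(3+56, 13+46, 14+43, …, 26+3, 64+0) = 64
r[10] = max(3+64, 13+56, 14+46, …, 64+3, 78+0) = 78
Best is to sell the whole 10-cm piece uncut for $78.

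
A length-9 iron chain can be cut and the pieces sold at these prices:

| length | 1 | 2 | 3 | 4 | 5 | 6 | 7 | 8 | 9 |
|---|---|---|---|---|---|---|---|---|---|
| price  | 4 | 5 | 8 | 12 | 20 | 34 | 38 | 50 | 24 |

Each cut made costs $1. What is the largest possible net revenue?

Consider every possible first cut. net[k] is the best of p[i]+net[k−i] over all sellable i≤k, charging 1 whenever i<k.
net[1] = 4
net[2] = 7  (first piece 1, then net[1]=4)
net[3] = 10  (first piece 1, then net[2]=7)
net[4] = 13  (first piece 1, then net[3]=10)
net[5] = 20
net[6] = 34
net[7] = 38
net[8] = 50
net[9] = 53  (first piece 1, then net[8]=50)
One optimal plan: pieces 8 + 1 (1 cut) → $54 − $1 = $53.

53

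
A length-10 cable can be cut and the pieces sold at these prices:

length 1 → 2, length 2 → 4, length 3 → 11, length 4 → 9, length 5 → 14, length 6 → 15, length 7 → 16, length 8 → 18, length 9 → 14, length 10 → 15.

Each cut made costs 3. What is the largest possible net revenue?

Consider every possible first cut. net[k] is the best of p[i]+net[k−i] over all sellable i≤k, charging 3 whenever i<k.
net[1] = 2
net[2] = 4
net[3] = 11
net[4] = 10  (first piece 1, then net[3]=11)
net[5] = 14
net[6] = 19  (first piece 3, then net[3]=11)
net[7] = 18  (first piece 1, then net[6]=19)
net[8] = 22  (first piece 3, then net[5]=14)
net[9] = 27  (first piece 3, then net[6]=19)
net[10] = 26  (first piece 1, then net[9]=27)
One optimal plan: pieces 3 + 3 + 3 + 1 (3 cuts) → 35 − 9 = 26.

26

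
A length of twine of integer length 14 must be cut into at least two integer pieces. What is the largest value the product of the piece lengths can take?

162

Define g[k] = max over 1≤i<k of i · max(k−i, g[k−i]); the inner max lets the remainder stay uncut if that's better.
g[2] = 1*max(1,0) = 1*1 = 1
g[3] = max(1*2, 2*1) = 2
g[4] = max(1*3, 2*2, 3*1) = 4
g[5] = max(1*4, 2*3, 3*2, 4*1) = 6
g[6] = max(1*6, 2*4, 3*3, 4*2, 5*1) = 9
g[7] = max(1*9, 2*6, 3*4, 4*3, 5*2, 6*1) = 12
g[8] = max(1*12, 2*9, 3*6, …, 6*2, 7*1) = 18
g[9] = max(1*18, 2*12, 3*9, …, 7*2, 8*1) = 27
g[10] = max(1*27, 2*18, 3*12, …, 8*2, 9*1) = 36
g[11] = max(1*36, 2*27, 3*18, …, 9*2, 10*1) = 54
g[12] = max(1*54, 2*36, 3*27, …, 10*2, 11*1) = 81
g[13] = max(1*81, 2*54, 3*36, …, 11*2, 12*1) = 108
g[14] = max(1*108, 2*81, 3*54, …, 12*2, 13*1) = 162
One optimal split: 3 + 3 + 3 + 3 + 2; product 3*3*3*3*2 = 162.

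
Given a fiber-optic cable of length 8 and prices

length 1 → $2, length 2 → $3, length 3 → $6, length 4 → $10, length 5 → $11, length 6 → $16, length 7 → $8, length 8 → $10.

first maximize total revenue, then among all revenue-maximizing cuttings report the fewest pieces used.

2

Let r[k] be the best obtainable value from length k. For each k, try every first piece i and keep the best of price[i] + r[k−i].
r[1] = 2
r[2] = 4  (first piece 1, then r[1]=2)
r[3] = 6  (first piece 1, then r[2]=4)
r[4] = 10
r[5] = 12  (first piece 1, then r[4]=10)
r[6] = 16
r[7] = 18  (first piece 1, then r[6]=16)
r[8] = 20  (first piece 1, then r[7]=18)
Maximum revenue is $20.
Now minimize piece count subject to staying optimal: for each k, pieces[k] = 1 + min over i with p[i]+r[k−i]=r[k] of pieces[k−i].
pieces[5] = 2
pieces[6] = 1
pieces[7] = 2
pieces[8] = 2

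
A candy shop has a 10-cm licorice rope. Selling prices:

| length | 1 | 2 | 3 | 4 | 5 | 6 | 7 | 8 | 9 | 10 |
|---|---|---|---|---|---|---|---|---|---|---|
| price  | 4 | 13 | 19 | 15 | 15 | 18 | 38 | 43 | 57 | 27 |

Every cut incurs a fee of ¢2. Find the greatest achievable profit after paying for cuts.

Consider every possible first cut. r[k] is the best of p[i]+r[k−i] over all sellable i≤k, charging 2 whenever i<k.
r[1] = 4
r[2] = max(4+4-2, 13+0) = 13
r[3] = max(4+13-2, 13+4-2, 19+0) = 19
r[4] = max(4+19-2, 13+13-2, 19+4-2, 15+0) = 24
r[5] = max(4+24-2, 13+19-2, 19+13-2, 15+4-2, 15+0) = 30
r[6] = max(4+30-2, 13+24-2, 19+19-2, 15+13-2, 15+4-2, 18+0) = 36
r[7] = max(4+36-2, 13+30-2, 19+24-2, …, 18+4-2, 38+0) = 41
r[8] = max(4+41-2, 13+36-2, 19+30-2, …, 38+4-2, 43+0) = 47
r[9] = max(4+47-2, 13+41-2, 19+36-2, …, 43+4-2, 57+0) = 57
r[10] = max(4+57-2, 13+47-2, 19+41-2, …, 57+4-2, 27+0) = 59
One optimal plan: pieces 9 + 1 (1 cut) → ¢61 − ¢2 = ¢59.

59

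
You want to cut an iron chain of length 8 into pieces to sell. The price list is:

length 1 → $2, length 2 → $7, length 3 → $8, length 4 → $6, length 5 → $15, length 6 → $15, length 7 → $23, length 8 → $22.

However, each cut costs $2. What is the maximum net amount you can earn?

23

Let r[k] be the best obtainable value from length k. For each k, try every first piece i and keep the best of price[i] + r[k−i] minus the 2 cut fee when i<k.
r[1] = 2
r[2] = 7
r[3] = 8
r[4] = 12  (first piece 2, then r[2]=7)
r[5] = 15
r[6] = 17  (first piece 2, then r[4]=12)
r[7] = 23
r[8] = 23  (first piece 1, then r[7]=23)
One optimal plan: pieces 7 + 1 (1 cut) → $25 − $2 = $23.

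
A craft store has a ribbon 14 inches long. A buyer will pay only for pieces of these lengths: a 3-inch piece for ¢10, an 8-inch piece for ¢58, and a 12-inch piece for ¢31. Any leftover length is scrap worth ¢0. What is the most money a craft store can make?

Build best[k] bottom-up: best[k] = max over allowed piece i of (p[i] + best[k−i]).
best[1] = 0
best[2] = 0
best[3] = 10
best[4] = 10
best[5] = 10
best[6] = 20  (first piece 3, then best[3]=10)
best[7] = 20
best[8] = 58
best[9] = 58
best[10] = 58
best[11] = 68  (first piece 3, then best[8]=58)
best[12] = 68
best[13] = 68
best[14] = 78  (first piece 3, then best[11]=68)
One optimal cutting: 8 + 3 + 3 → ¢78.

78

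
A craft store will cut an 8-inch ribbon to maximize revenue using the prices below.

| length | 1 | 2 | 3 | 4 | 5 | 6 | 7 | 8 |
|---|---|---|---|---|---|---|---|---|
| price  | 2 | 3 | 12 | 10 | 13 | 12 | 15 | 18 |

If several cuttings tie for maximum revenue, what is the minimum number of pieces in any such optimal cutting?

4

Consider every possible first cut. r[k] is the best of p[i]+r[k−i] over all sellable i≤k.
r[1] = 2
r[2] = 4  (first piece 1, then r[1]=2)
r[3] = 12
r[4] = 14  (first piece 1, then r[3]=12)
r[5] = 16  (first piece 1, then r[4]=14)
r[6] = 24  (first piece 3, then r[3]=12)
r[7] = 26  (first piece 1, then r[6]=24)
r[8] = 28  (first piece 1, then r[7]=26)
Maximum revenue is ¢28.
Now minimize piece count subject to staying optimal: for each k, pieces[k] = 1 + min over i with p[i]+r[k−i]=r[k] of pieces[k−i].
pieces[5] = 3
pieces[6] = 2
pieces[7] = 3
pieces[8] = 4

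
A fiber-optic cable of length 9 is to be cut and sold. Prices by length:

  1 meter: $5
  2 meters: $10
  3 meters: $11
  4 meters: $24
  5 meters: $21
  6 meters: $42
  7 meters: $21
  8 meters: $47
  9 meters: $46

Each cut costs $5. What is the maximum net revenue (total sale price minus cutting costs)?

Build v[k] bottom-up: v[k] = max over allowed piece i of (p[i] + v[k−i]) − 5 per cut.
v[1] = 5
v[2] = max(5+5-5, 10+0) = 10
v[3] = max(5+10-5, 10+5-5, 11+0) = 11
v[4] = max(5+11-5, 10+10-5, 11+5-5, 24+0) = 24
v[5] = max(5+24-5, 10+11-5, 11+10-5, 24+5-5, 21+0) = 24
v[6] = max(5+24-5, 10+24-5, 11+11-5, 24+10-5, 21+5-5, 42+0) = 42
v[7] = max(5+42-5, 10+24-5, 11+24-5, …, 42+5-5, 21+0) = 42
v[8] = max(5+42-5, 10+42-5, 11+24-5, …, 21+5-5, 47+0) = 47
v[9] = max(5+47-5, 10+42-5, 11+42-5, …, 47+5-5, 46+0) = 48
One optimal plan: pieces 6 + 3 (1 cut) → $53 − $5 = $48.

48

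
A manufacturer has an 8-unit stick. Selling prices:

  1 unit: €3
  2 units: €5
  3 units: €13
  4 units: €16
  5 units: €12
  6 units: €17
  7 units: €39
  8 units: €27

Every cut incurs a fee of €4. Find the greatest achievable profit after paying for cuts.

38

Consider every possible first cut. r[k] is the best of p[i]+r[k−i] over all sellable i≤k, charging 4 whenever i<k.
r[1] = 3
r[2] = 5
r[3] = 13
r[4] = 16
r[5] = 15  (first piece 1, then r[4]=16)
r[6] = 22  (first piece 3, then r[3]=13)
r[7] = 39
r[8] = 38  (first piece 1, then r[7]=39)
One optimal plan: pieces 7 + 1 (1 cut) → €42 − €4 = €38.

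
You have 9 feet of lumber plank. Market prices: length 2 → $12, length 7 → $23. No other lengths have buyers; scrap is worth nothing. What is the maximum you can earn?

Let r[k] be the best obtainable value from length k. For each k, try every first piece i and keep the best of price[i] + r[k−i].
r[1] = 0
r[2] = 12
r[3] = 12
r[4] = 24  (first piece 2, then r[2]=12)
r[5] = 24
r[6] = 36  (first piece 2, then r[4]=24)
r[7] = max(12+24, 23+0) = 36
r[8] = max(12+36, 23+0) = 48
r[9] = max(12+36, 23+12) = 48
One optimal cutting: pieces 2 + 2 + 2 + 2 with 1 foot of scrap → $48.

48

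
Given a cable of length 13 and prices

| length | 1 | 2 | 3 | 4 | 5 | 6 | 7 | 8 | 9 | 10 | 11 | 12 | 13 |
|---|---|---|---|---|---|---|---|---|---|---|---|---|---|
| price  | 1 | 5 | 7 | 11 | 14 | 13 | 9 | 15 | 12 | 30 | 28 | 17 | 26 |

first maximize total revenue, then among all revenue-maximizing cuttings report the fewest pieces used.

2

Build r[k] bottom-up: r[k] = max over allowed piece i of (p[i] + r[k−i]).
r[1] = 1
r[2] = max(1+1, 5+0) = 5
r[3] = max(1+5, 5+1, 7+0) = 7
r[4] = max(1+7, 5+5, 7+1, 11+0) = 11
r[5] = max(1+11, 5+7, 7+5, 11+1, 14+0) = 14
r[6] = max(1+14, 5+11, 7+7, 11+5, 14+1, 13+0) = 16
r[7] = max(1+16, 5+14, 7+11, …, 13+1, 9+0) = 19
r[8] = max(1+19, 5+16, 7+14, …, 9+1, 15+0) = 22
r[9] = max(1+22, 5+19, 7+16, …, 15+1, 12+0) = 25
r[10] = max(1+25, 5+22, 7+19, …, 12+1, 30+0) = 30
r[11] = max(1+30, 5+25, 7+22, …, 30+1, 28+0) = 31
r[12] = max(1+31, 5+30, 7+25, …, 28+1, 17+0) = 35
r[13] = max(1+35, 5+31, 7+30, …, 17+1, 26+0) = 37
Maximum revenue is 37.
Now minimize piece count subject to staying optimal: for each k, pieces[k] = 1 + min over i with p[i]+r[k−i]=r[k] of pieces[k−i].
pieces[10] = 1
pieces[11] = 2
pieces[12] = 2
pieces[13] = 2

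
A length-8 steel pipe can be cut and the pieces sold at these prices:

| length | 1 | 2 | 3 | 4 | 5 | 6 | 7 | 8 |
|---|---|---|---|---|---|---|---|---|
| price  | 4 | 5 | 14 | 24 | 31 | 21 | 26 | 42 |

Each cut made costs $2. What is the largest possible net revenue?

Consider every possible first cut. net[k] is the best of p[i]+net[k−i] over all sellable i≤k, charging 2 whenever i<k.
net[1] = 4
net[2] = max(4+4-2, 5+0) = 6
net[3] = max(4+6-2, 5+4-2, 14+0) = 14
net[4] = max(4+14-2, 5+6-2, 14+4-2, 24+0) = 24
net[5] = max(4+24-2, 5+14-2, 14+6-2, 24+4-2, 31+0) = 31
net[6] = max(4+31-2, 5+24-2, 14+14-2, 24+6-2, 31+4-2, 21+0) = 33
net[7] = max(4+33-2, 5+31-2, 14+24-2, …, 21+4-2, 26+0) = 36
net[8] = max(4+36-2, 5+33-2, 14+31-2, …, 26+4-2, 42+0) = 46
One optimal plan: pieces 4 + 4 (1 cut) → $48 − $2 = $46.

46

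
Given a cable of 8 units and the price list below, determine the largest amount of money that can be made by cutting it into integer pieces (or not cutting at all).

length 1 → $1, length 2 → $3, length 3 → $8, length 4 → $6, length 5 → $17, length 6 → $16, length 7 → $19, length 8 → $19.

25

Let r[k] be the best obtainable value from length k. For each k, try every first piece i and keep the best of price[i] + r[k−i].
r[1] = 1
r[2] = max(1+1, 3+0) = 3
r[3] = max(1+3, 3+1, 8+0) = 8
r[4] = max(1+8, 3+3, 8+1, 6+0) = 9
r[5] = max(1+9, 3+8, 8+3, 6+1, 17+0) = 17
r[6] = max(1+17, 3+9, 8+8, 6+3, 17+1, 16+0) = 18
r[7] = max(1+18, 3+17, 8+9, …, 16+1, 19+0) = 20
r[8] = max(1+20, 3+18, 8+17, …, 19+1, 19+0) = 25
One optimal cutting: 5 + 3 → $17 + $8 = $25.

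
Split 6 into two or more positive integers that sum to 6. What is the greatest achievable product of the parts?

Fill prod[k] for k=2..6: at each k try every first piece i and multiply by the better of (k−i) uncut or prod[k−i].
prod[2] = 1*max(1,0) = 1*1 = 1
prod[3] = 1*max(2,1) = 1*2 = 2
prod[4] = 2*max(2,1) = 2*2 = 4
prod[5] = 2*max(3,2) = 2*3 = 6
prod[6] = 3*max(3,2) = 3*3 = 9
One optimal split: 3 + 3; product 3*3 = 9.

9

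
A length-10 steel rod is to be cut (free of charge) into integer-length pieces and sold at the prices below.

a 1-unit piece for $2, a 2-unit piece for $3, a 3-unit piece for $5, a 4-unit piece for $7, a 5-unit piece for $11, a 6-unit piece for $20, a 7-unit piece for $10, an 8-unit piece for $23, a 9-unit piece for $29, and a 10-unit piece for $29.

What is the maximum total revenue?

31

Build v[k] bottom-up: v[k] = max over allowed piece i of (p[i] + v[k−i]).
v[1] = 2
v[2] = max(2+2, 3+0) = 4
v[3] = max(2+4, 3+2, 5+0) = 6
v[4] = max(2+6, 3+4, 5+2, 7+0) = 8
v[5] = max(2+8, 3+6, 5+4, 7+2, 11+0) = 11
v[6] = max(2+11, 3+8, 5+6, 7+4, 11+2, 20+0) = 20
v[7] = max(2+20, 3+11, 5+8, …, 20+2, 10+0) = 22
v[8] = max(2+22, 3+20, 5+11, …, 10+2, 23+0) = 24
v[9] = max(2+24, 3+22, 5+20, …, 23+2, 29+0) = 29
v[10] = max(2+29, 3+24, 5+22, …, 29+2, 29+0) = 31
One optimal cutting: 9 + 1 → $29 + $2 = $31.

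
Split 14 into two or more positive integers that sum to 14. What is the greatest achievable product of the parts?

162

Fill P[k] for k=2..14: at each k try every first piece i and multiply by the better of (k−i) uncut or P[k−i].
P[2] = 1*max(1,0) = 1*1 = 1
P[3] = 1*max(2,1) = 1*2 = 2
P[4] = 2*max(2,1) = 2*2 = 4
P[5] = 2*max(3,2) = 2*3 = 6
P[6] = 3*max(3,2) = 3*3 = 9
P[7] = 2*max(5,6) = 2*6 = 12
P[8] = 2*max(6,9) = 2*9 = 18
P[9] = 3*max(6,9) = 3*9 = 27
P[10] = 2*max(8,18) = 2*18 = 36
P[11] = 2*max(9,27) = 2*27 = 54
P[12] = 3*max(9,27) = 3*27 = 81
P[13] = 2*max(11,54) = 2*54 = 108
P[14] = 2*max(12,81) = 2*81 = 162
One optimal split: 3 + 3 + 3 + 3 + 2; product 3*3*3*3*2 = 162.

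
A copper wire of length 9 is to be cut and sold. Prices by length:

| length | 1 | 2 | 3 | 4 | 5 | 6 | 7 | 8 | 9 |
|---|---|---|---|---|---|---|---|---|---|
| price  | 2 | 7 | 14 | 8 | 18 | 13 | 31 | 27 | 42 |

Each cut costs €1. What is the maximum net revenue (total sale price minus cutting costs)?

Let r[k] be the best obtainable value from length k. For each k, try every first piece i and keep the best of price[i] + r[k−i] minus the 1 cut fee when i<k.
r[1] = 2
r[2] = 7
r[3] = 14
r[4] = 15  (first piece 1, then r[3]=14)
r[5] = 20  (first piece 2, then r[3]=14)
r[6] = 27  (first piece 3, then r[3]=14)
r[7] = 31
r[8] = 33  (first piece 2, then r[6]=27)
r[9] = 42
Best is to make no cuts and sell whole for €42.

42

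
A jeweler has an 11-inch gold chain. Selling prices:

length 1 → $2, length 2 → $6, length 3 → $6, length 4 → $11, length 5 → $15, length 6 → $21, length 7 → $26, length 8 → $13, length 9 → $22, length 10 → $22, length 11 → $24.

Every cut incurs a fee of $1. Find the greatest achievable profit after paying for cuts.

36

Let net[k] be the best obtainable value from length k. For each k, try every first piece i and keep the best of price[i] + net[k−i] minus the 1 cut fee when i<k.
net[1] = 2
net[2] = max(2+2-1, 6+0) = 6
net[3] = max(2+6-1, 6+2-1, 6+0) = 7
net[4] = max(2+7-1, 6+6-1, 6+2-1, 11+0) = 11
net[5] = max(2+11-1, 6+7-1, 6+6-1, 11+2-1, 15+0) = 15
net[6] = max(2+15-1, 6+11-1, 6+7-1, 11+6-1, 15+2-1, 21+0) = 21
net[7] = max(2+21-1, 6+15-1, 6+11-1, …, 21+2-1, 26+0) = 26
net[8] = max(2+26-1, 6+21-1, 6+15-1, …, 26+2-1, 13+0) = 27
net[9] = max(2+27-1, 6+26-1, 6+21-1, …, 13+2-1, 22+0) = 31
net[10] = max(2+31-1, 6+27-1, 6+26-1, …, 22+2-1, 22+0) = 32
net[11] = max(2+32-1, 6+31-1, 6+27-1, …, 22+2-1, 24+0) = 36
One optimal plan: pieces 7 + 2 + 2 (2 cuts) → $38 − $2 = $36.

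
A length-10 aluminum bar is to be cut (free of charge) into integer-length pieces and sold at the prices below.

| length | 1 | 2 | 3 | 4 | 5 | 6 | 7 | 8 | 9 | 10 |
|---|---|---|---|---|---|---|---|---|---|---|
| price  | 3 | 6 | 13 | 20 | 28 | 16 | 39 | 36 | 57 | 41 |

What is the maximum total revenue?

60

Let R[k] be the best obtainable value from length k. For each k, try every first piece i and keep the best of price[i] + R[k−i].
R[1] = 3
R[2] = 6  (first piece 1, then R[1]=3)
R[3] = 13
R[4] = 20
R[5] = 28
R[6] = 31  (first piece 1, then R[5]=28)
R[7] = 39
R[8] = 42  (first piece 1, then R[7]=39)
R[9] = 57
R[10] = 60  (first piece 1, then R[9]=57)
One optimal cutting: 9 + 1 → $57 + $3 = $60.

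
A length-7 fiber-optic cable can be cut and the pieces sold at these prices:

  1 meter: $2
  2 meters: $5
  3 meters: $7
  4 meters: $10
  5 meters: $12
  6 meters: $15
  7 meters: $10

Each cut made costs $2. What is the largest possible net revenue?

15

Let v[k] be the best obtainable value from length k. For each k, try every first piece i and keep the best of price[i] + v[k−i] minus the 2 cut fee when i<k.
v[1] = 2
v[2] = max(2+2-2, 5+0) = 5
v[3] = max(2+5-2, 5+2-2, 7+0) = 7
v[4] = max(2+7-2, 5+5-2, 7+2-2, 10+0) = 10
v[5] = max(2+10-2, 5+7-2, 7+5-2, 10+2-2, 12+0) = 12
v[6] = max(2+12-2, 5+10-2, 7+7-2, 10+5-2, 12+2-2, 15+0) = 15
v[7] = max(2+15-2, 5+12-2, 7+10-2, …, 15+2-2, 10+0) = 15
One optimal plan: pieces 6 + 1 (1 cut) → $17 − $2 = $15.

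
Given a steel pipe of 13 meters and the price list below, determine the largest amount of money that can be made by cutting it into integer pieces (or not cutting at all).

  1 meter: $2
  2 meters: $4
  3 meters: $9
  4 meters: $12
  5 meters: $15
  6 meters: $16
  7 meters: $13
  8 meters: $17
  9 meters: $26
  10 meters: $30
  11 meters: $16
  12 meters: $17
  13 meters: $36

Build v[k] bottom-up: v[k] = max over allowed piece i of (p[i] + v[k−i]).
v[1] = 2
v[2] = max(2+2, 4+0) = 4
v[3] = max(2+4, 4+2, 9+0) = 9
v[4] = max(2+9, 4+4, 9+2, 12+0) = 12
v[5] = max(2+12, 4+9, 9+4, 12+2, 15+0) = 15
v[6] = max(2+15, 4+12, 9+9, 12+4, 15+2, 16+0) = 18
v[7] = max(2+18, 4+15, 9+12, …, 16+2, 13+0) = 21
v[8] = max(2+21, 4+18, 9+15, …, 13+2, 17+0) = 24
v[9] = max(2+24, 4+21, 9+18, …, 17+2, 26+0) = 27
v[10] = max(2+27, 4+24, 9+21, …, 26+2, 30+0) = 30
v[11] = max(2+30, 4+27, 9+24, …, 30+2, 16+0) = 33
v[12] = max(2+33, 4+30, 9+27, …, 16+2, 17+0) = 36
v[13] = max(2+36, 4+33, 9+30, …, 17+2, 36+0) = 39
One optimal cutting: 4 + 3 + 3 + 3 → $12 + $9 + $9 + $9 = $39.

39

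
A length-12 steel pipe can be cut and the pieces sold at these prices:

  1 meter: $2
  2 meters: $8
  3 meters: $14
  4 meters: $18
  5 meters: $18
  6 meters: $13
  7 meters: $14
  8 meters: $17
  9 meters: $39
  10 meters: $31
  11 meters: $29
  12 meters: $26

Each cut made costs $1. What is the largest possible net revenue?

Build r[k] bottom-up: r[k] = max over allowed piece i of (p[i] + r[k−i]) − 1 per cut.
r[1] = 2
r[2] = max(2+2-1, 8+0) = 8
r[3] = max(2+8-1, 8+2-1, 14+0) = 14
r[4] = max(2+14-1, 8+8-1, 14+2-1, 18+0) = 18
r[5] = max(2+18-1, 8+14-1, 14+8-1, 18+2-1, 18+0) = 21
r[6] = max(2+21-1, 8+18-1, 14+14-1, 18+8-1, 18+2-1, 13+0) = 27
r[7] = max(2+27-1, 8+21-1, 14+18-1, …, 13+2-1, 14+0) = 31
r[8] = max(2+31-1, 8+27-1, 14+21-1, …, 14+2-1, 17+0) = 35
r[9] = max(2+35-1, 8+31-1, 14+27-1, …, 17+2-1, 39+0) = 40
r[10] = max(2+40-1, 8+35-1, 14+31-1, …, 39+2-1, 31+0) = 44
r[11] = max(2+44-1, 8+40-1, 14+35-1, …, 31+2-1, 29+0) = 48
r[12] = max(2+48-1, 8+44-1, 14+40-1, …, 29+2-1, 26+0) = 53
One optimal plan: pieces 3 + 3 + 3 + 3 (3 cuts) → $56 − $3 = $53.

53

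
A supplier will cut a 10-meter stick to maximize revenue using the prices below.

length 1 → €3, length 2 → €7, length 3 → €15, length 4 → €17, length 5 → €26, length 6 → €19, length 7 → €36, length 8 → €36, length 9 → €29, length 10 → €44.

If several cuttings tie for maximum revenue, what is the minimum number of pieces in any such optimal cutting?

2

Build r[k] bottom-up: r[k] = max over allowed piece i of (p[i] + r[k−i]).
r[1] = 3
r[2] = 7
r[3] = 15
r[4] = 18  (first piece 1, then r[3]=15)
r[5] = 26
r[6] = 30  (first piece 3, then r[3]=15)
r[7] = 36
r[8] = 41  (first piece 3, then r[5]=26)
r[9] = 45  (first piece 3, then r[6]=30)
r[10] = 52  (first piece 5, then r[5]=26)
Maximum revenue is €52.
Now minimize piece count subject to staying optimal: for each k, pieces[k] = 1 + min over i with p[i]+r[k−i]=r[k] of pieces[k−i].
pieces[7] = 1
pieces[8] = 2
pieces[9] = 3
pieces[10] = 2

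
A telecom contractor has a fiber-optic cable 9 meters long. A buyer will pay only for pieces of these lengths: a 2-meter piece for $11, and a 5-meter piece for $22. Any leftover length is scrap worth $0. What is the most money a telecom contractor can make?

Consider every possible first cut. best[k] is the best of p[i]+best[k−i] over all sellable i≤k.
best[1] = 0
best[2] = 11
best[3] = 11
best[4] = 22  (first piece 2, then best[2]=11)
best[5] = max(11+11, 22+0) = 22
best[6] = max(11+22, 22+0) = 33
best[7] = max(11+22, 22+11) = 33
best[8] = max(11+33, 22+11) = 44
best[9] = max(11+33, 22+22) = 44
One optimal cutting: pieces 2 + 2 + 2 + 2 with 1 meter of scrap → $44.

44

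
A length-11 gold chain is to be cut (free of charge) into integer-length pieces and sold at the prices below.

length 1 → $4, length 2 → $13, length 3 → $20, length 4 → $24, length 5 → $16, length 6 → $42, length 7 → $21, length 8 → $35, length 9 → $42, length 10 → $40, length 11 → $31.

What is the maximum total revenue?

Let r[k] be the best obtainable value from length k. For each k, try every first piece i and keep the best of price[i] + r[k−i].
r[1] = 4
r[2] = max(4+4, 13+0) = 13
r[3] = max(4+13, 13+4, 20+0) = 20
r[4] = max(4+20, 13+13, 20+4, 24+0) = 26
r[5] = max(4+26, 13+20, 20+13, 24+4, 16+0) = 33
r[6] = max(4+33, 13+26, 20+20, 24+13, 16+4, 42+0) = 42
r[7] = max(4+42, 13+33, 20+26, …, 42+4, 21+0) = 46
r[8] = max(4+46, 13+42, 20+33, …, 21+4, 35+0) = 55
r[9] = max(4+55, 13+46, 20+42, …, 35+4, 42+0) = 62
r[10] = max(4+62, 13+55, 20+46, …, 42+4, 40+0) = 68
r[11] = max(4+68, 13+62, 20+55, …, 40+4, 31+0) = 75
One optimal cutting: 6 + 3 + 2 → $42 + $20 + $13 = $75.

75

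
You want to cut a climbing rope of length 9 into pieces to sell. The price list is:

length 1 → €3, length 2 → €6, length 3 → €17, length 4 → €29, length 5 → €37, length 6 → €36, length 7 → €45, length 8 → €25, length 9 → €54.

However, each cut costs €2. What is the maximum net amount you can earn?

64

Consider every possible first cut. r[k] is the best of p[i]+r[k−i] over all sellable i≤k, charging 2 whenever i<k.
r[1] = 3
r[2] = max(3+3-2, 6+0) = 6
r[3] = max(3+6-2, 6+3-2, 17+0) = 17
r[4] = max(3+17-2, 6+6-2, 17+3-2, 29+0) = 29
r[5] = max(3+29-2, 6+17-2, 17+6-2, 29+3-2, 37+0) = 37
r[6] = max(3+37-2, 6+29-2, 17+17-2, 29+6-2, 37+3-2, 36+0) = 38
r[7] = max(3+38-2, 6+37-2, 17+29-2, …, 36+3-2, 45+0) = 45
r[8] = max(3+45-2, 6+38-2, 17+37-2, …, 45+3-2, 25+0) = 56
r[9] = max(3+56-2, 6+45-2, 17+38-2, …, 25+3-2, 54+0) = 64
One optimal plan: pieces 5 + 4 (1 cut) → €66 − €2 = €64.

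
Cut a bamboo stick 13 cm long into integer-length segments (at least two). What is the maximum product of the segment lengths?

Define prod[k] = max over 1≤i<k of i · max(k−i, prod[k−i]); the inner max lets the remainder stay uncut if that's better.
prod[2] = 1·max(1,0) = 1·1 = 1
prod[3] = max(1·2, 2·1) = 2
prod[4] = max(1·3, 2·2, 3·1) = 4
prod[5] = max(1·4, 2·3, 3·2, 4·1) = 6
prod[6] = max(1·6, 2·4, 3·3, 4·2, 5·1) = 9
prod[7] = max(1·9, 2·6, 3·4, 4·3, 5·2, 6·1) = 12
prod[8] = max(1·12, 2·9, 3·6, …, 6·2, 7·1) = 18
prod[9] = max(1·18, 2·12, 3·9, …, 7·2, 8·1) = 27
prod[10] = max(1·27, 2·18, 3·12, …, 8·2, 9·1) = 36
prod[11] = max(1·36, 2·27, 3·18, …, 9·2, 10·1) = 54
prod[12] = max(1·54, 2·36, 3·27, …, 10·2, 11·1) = 81
prod[13] = max(1·81, 2·54, 3·36, …, 11·2, 12·1) = 108
One optimal split: 3 + 3 + 3 + 2 + 2; product 3·3·3·2·2 = 108.

108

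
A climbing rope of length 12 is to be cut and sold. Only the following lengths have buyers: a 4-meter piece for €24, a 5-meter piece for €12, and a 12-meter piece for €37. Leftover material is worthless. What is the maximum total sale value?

72

Build r[k] bottom-up: r[k] = max over allowed piece i of (p[i] + r[k−i]).
r[1] = 0
r[2] = 0
r[3] = 0
r[4] = 24
r[5] = max(24+0, 12+0) = 24
r[6] = max(24+0, 12+0) = 24
r[7] = max(24+0, 12+0) = 24
r[8] = max(24+24, 12+0) = 48
r[9] = max(24+24, 12+24) = 48
r[10] = max(24+24, 12+24) = 48
r[11] = max(24+24, 12+24) = 48
r[12] = max(24+48, 12+24, 37+0) = 72
One optimal cutting: 4 + 4 + 4 → €72.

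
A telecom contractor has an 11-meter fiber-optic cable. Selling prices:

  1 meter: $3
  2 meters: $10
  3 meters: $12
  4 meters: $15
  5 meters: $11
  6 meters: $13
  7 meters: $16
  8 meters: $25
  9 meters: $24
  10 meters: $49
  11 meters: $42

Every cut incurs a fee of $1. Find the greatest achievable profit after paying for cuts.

51

Consider every possible first cut. r[k] is the best of p[i]+r[k−i] over all sellable i≤k, charging 1 whenever i<k.
r[1] = 3
r[2] = max(3+3-1, 10+0) = 10
r[3] = max(3+10-1, 10+3-1, 12+0) = 12
r[4] = max(3+12-1, 10+10-1, 12+3-1, 15+0) = 19
r[5] = max(3+19-1, 10+12-1, 12+10-1, 15+3-1, 11+0) = 21
r[6] = max(3+21-1, 10+19-1, 12+12-1, 15+10-1, 11+3-1, 13+0) = 28
r[7] = max(3+28-1, 10+21-1, 12+19-1, …, 13+3-1, 16+0) = 30
r[8] = max(3+30-1, 10+28-1, 12+21-1, …, 16+3-1, 25+0) = 37
r[9] = max(3+37-1, 10+30-1, 12+28-1, …, 25+3-1, 24+0) = 39
r[10] = max(3+39-1, 10+37-1, 12+30-1, …, 24+3-1, 49+0) = 49
r[11] = max(3+49-1, 10+39-1, 12+37-1, …, 49+3-1, 42+0) = 51
One optimal plan: pieces 10 + 1 (1 cut) → $52 − $1 = $51.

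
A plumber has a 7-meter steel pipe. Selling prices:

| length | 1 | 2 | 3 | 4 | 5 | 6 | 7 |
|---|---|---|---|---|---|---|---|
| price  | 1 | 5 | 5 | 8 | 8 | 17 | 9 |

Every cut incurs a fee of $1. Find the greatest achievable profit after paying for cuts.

Let r[k] be the best obtainable value from length k. For each k, try every first piece i and keep the best of price[i] + r[k−i] minus the 1 cut fee when i<k.
r[1] = 1
r[2] = max(1+1-1, 5+0) = 5
r[3] = max(1+5-1, 5+1-1, 5+0) = 5
r[4] = max(1+5-1, 5+5-1, 5+1-1, 8+0) = 9
r[5] = max(1+9-1, 5+5-1, 5+5-1, 8+1-1, 8+0) = 9
r[6] = max(1+9-1, 5+9-1, 5+5-1, 8+5-1, 8+1-1, 17+0) = 17
r[7] = max(1+17-1, 5+9-1, 5+9-1, …, 17+1-1, 9+0) = 17
One optimal plan: pieces 6 + 1 (1 cut) → $18 − $1 = $17.

17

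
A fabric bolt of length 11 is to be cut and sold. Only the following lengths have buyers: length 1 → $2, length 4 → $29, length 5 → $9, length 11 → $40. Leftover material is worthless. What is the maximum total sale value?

64

Build f[k] bottom-up: f[k] = max over allowed piece i of (p[i] + f[k−i]).
f[1] = 2
f[2] = 4  (first piece 1, then f[1]=2)
f[3] = 6  (first piece 1, then f[2]=4)
f[4] = max(2+6, 29+0) = 29
f[5] = max(2+29, 29+2, 9+0) = 31
f[6] = max(2+31, 29+4, 9+2) = 33
f[7] = max(2+33, 29+6, 9+4) = 35
f[8] = max(2+35, 29+29, 9+6) = 58
f[9] = max(2+58, 29+31, 9+29) = 60
f[10] = max(2+60, 29+33, 9+31) = 62
f[11] = max(2+62, 29+35, 9+33, 40+0) = 64
One optimal cutting: 4 + 4 + 1 + 1 + 1 → $64.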